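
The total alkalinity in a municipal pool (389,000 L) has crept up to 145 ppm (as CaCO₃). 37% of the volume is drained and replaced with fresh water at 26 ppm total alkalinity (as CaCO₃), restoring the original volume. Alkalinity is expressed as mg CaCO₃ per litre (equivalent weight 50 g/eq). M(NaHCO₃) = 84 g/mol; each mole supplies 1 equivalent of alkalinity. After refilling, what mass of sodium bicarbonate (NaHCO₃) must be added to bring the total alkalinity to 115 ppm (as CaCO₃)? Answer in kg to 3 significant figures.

9.17 kg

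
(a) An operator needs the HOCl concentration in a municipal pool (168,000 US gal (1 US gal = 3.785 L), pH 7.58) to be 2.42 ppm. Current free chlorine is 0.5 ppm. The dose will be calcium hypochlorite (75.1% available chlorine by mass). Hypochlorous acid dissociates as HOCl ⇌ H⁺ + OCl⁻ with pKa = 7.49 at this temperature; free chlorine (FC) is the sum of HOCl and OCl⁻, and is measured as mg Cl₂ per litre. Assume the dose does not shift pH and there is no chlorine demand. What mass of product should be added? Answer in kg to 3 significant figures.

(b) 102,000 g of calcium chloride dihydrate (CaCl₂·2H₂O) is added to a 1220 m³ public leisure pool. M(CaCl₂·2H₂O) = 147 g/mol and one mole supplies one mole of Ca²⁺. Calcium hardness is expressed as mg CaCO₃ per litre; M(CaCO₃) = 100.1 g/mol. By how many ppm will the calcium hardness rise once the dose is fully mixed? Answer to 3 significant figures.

(a) Volume: 168,000 US gal × 3.785 L/gal = 635,880 L.
(a) [OCl⁻]/[HOCl] = 10^(pH − pKa) = 10^(7.58 − 7.49) = 1.23; fraction as HOCl = 1/(1 + 1.23) = 0.4484.
(a) Free chlorine required for 2.42 ppm HOCl: 2.42 / 0.4484 = 5.397 ppm.
(a) FC to add: 5.397 − 0.5 = 4.897 mg/L as Cl₂.
(a) Cl₂ equivalent: 4.897 mg/L × 635,880 L = 3114 g.
(a) Product at 75.1% available Cl: 3114 / 0.751 = 4147 g.

(b) Volume: 1220 m³ = 1,220,000 L.
(b) Moles of Ca²⁺: 102,000 g ÷ 147 g/mol = 693.9 mol.
(b) As CaCO₃: 693.9 mol × 100.1 g/mol = 69,460 g.
(b) Rise: 69,460 g / 1,220,000 L × 1000 = 56.93 mg/L.

(a) 4.15 kg; (b) 56.9 ppm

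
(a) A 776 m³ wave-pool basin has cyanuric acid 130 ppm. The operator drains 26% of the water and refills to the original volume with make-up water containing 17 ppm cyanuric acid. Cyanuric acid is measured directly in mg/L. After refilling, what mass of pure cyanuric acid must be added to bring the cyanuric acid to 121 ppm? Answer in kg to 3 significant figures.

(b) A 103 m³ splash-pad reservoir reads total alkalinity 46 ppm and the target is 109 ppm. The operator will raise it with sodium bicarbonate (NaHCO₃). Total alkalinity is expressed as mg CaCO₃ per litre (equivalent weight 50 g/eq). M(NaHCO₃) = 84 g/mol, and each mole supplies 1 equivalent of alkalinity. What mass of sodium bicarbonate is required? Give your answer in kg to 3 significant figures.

(a) Volume: 776 m³ = 776,000 L.
(a) After draining 26% and refilling: 130 × 0.74 + 17 × 0.26 = 100.62 ppm.
(a) Deficit to target: 121 − 100.62 = 20.38 mg/L.
(a) Mass: 20.38 mg/L × 776,000 L = 15,810 g cyanuric acid.

(b) Volume: 103 m³ = 103,000 L.
(b) Alkalinity to add: (109 − 46) = 63 mg/L as CaCO₃ × 103,000 L = 6489 g as CaCO₃.
(b) Equivalents: 6489 g ÷ 50 g/eq = 129.8 eq.
(b) NaHCO₃ supplies 1 eq per mole → 129.8 mol.
(b) Mass: 129.8 mol × 84 g/mol = 10,900 g.

(a) 15.8 kg; (b) 10.9 kg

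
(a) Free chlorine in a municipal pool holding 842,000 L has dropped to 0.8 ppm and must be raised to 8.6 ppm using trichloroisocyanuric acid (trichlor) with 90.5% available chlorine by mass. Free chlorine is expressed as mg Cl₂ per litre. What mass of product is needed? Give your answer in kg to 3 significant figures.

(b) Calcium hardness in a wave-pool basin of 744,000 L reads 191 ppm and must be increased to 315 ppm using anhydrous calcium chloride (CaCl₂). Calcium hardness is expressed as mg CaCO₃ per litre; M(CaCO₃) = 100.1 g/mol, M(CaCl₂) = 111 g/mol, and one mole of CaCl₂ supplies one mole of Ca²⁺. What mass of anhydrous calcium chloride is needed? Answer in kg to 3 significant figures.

(a) 7.26 kg; (b) 102 kg

(a) Chlorine deficit: 8.6 − 0.8 = 7.8 ppm = 7.8 mg/L as Cl₂.
(a) Cl₂ equivalent needed: 7.8 mg/L × 842,000 L = 6,568,000 mg = 6568 g.
(a) Product at 90.5% available chlorine: 6568 / 0.905 = 7257 g.

(b) Hardness to add: (315 − 191) = 124 mg/L as CaCO₃ × 744,000 L = 92,260 g as CaCO₃.
(b) Moles of Ca²⁺ (1 mol Ca²⁺ ≡ 1 mol CaCO₃): 92,260 / 100.1 g/mol = 921.6 mol.
(b) Mass of CaCl₂: 921.6 × 111 = 102,300 g.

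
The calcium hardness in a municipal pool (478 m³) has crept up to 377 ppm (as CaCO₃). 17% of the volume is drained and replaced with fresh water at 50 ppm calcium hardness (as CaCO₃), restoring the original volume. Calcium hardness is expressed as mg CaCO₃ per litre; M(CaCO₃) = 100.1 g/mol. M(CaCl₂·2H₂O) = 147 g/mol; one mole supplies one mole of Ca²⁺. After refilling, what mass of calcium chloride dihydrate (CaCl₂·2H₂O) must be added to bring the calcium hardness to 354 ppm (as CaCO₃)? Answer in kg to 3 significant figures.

Volume: 478 m³ = 478,000 L.
After draining 17% and refilling: 377 × 0.83 + 50 × 0.17 = 321.41 ppm.
Deficit to target: 354 − 321.41 = 32.59 mg/L.
As CaCO₃: 32.59 mg/L × 478,000 L = 15,580 g; ÷ 100.1 = 155.6 mol Ca²⁺.
Mass: 155.6 × 147 = 22,880 g.

22.9 kg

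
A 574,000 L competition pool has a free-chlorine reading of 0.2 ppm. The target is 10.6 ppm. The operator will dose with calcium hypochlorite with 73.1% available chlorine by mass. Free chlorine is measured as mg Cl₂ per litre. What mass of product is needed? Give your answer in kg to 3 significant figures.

8.17 kg

Chlorine deficit: 10.6 − 0.2 = 10.4 ppm = 10.4 mg/L as Cl₂.
Cl₂ equivalent needed: 10.4 mg/L × 574,000 L = 5,970,000 mg = 5970 g.
Product at 73.1% available chlorine: 5970 / 0.731 = 8166 g.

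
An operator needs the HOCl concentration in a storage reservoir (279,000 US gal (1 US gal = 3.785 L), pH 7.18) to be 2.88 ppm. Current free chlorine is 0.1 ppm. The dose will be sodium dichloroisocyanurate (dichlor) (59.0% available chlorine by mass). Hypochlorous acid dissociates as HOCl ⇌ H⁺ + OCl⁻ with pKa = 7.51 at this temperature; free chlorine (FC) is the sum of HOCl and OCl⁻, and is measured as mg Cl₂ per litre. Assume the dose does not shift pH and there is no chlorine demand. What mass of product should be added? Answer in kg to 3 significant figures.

Volume: 279,000 US gal × 3.785 L/gal = 1,056,015 L.
[OCl⁻]/[HOCl] = 10^(pH − pKa) = 10^(7.18 − 7.51) = 0.4677; fraction as HOCl = 1/(1 + 0.4677) = 0.6813.
Free chlorine required for 2.88 ppm HOCl: 2.88 / 0.6813 = 4.227 ppm.
FC to add: 4.227 − 0.1 = 4.127 mg/L as Cl₂.
Cl₂ equivalent: 4.127 mg/L × 1,056,015 L = 4358 g.
Product at 59.0% available Cl: 4358 / 0.59 = 7387 g.

7.39 kg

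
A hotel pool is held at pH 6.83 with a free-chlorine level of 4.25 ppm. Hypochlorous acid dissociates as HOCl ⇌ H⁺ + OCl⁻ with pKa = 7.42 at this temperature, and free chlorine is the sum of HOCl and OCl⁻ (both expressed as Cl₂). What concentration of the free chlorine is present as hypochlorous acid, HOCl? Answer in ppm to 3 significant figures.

[OCl⁻]/[HOCl] = 10^(pH − pKa) = 10^(6.83 − 7.42) = 10^-0.59 = 0.257.
Fraction as HOCl = 1 / (1 + 0.257) = 0.7955.
HOCl = 0.7955 × 4.25 ppm = 3.381 ppm.

3.38 ppm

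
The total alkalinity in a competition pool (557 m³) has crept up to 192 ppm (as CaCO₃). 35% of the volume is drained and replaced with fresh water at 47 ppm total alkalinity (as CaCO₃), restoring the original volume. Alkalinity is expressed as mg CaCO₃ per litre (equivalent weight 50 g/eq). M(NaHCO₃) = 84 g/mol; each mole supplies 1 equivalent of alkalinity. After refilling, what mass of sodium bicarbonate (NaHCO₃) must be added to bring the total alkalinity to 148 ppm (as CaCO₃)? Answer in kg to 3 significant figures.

6.32 kg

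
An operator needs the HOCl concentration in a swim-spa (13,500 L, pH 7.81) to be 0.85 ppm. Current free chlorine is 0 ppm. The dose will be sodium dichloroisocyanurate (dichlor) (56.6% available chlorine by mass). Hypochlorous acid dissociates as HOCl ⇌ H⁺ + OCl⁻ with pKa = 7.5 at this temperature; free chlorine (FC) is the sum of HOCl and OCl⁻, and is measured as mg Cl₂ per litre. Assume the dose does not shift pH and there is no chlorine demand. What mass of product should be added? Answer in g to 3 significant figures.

[OCl⁻]/[HOCl] = 10^(pH − pKa) = 10^(7.81 − 7.5) = 2.042; fraction as HOCl = 1/(1 + 2.042) = 0.3288.
Free chlorine required for 0.85 ppm HOCl: 0.85 / 0.3288 = 2.585 ppm.
FC to add: 2.585 − 0 = 2.585 mg/L as Cl₂.
Cl₂ equivalent: 2.585 mg/L × 13,500 L = 34.9 g.
Product at 56.6% available Cl: 34.9 / 0.566 = 61.67 g.

61.7 g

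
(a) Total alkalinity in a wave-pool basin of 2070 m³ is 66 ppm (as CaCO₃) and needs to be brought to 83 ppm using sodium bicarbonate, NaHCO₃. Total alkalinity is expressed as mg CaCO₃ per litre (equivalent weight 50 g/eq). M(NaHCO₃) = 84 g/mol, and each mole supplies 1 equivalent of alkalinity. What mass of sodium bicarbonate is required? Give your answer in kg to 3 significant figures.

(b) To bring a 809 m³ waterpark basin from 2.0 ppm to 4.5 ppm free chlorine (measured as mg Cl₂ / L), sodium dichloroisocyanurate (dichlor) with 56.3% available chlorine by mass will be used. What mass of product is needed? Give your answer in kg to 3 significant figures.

(a) Volume: 2070 m³ = 2,070,000 L.
(a) Alkalinity to add: (83 − 66) = 17 mg/L as CaCO₃ × 2,070,000 L = 35,190 g as CaCO₃.
(a) Equivalents: 35,190 g ÷ 50 g/eq = 703.8 eq.
(a) NaHCO₃ supplies 1 eq per mole → 703.8 mol.
(a) Mass: 703.8 mol × 84 g/mol = 59,120 g.

(b) Volume: 809 m³ = 809,000 L.
(b) Chlorine deficit: 4.5 − 2.0 = 2.5 ppm = 2.5 mg/L as Cl₂.
(b) Cl₂ equivalent needed: 2.5 mg/L × 809,000 L = 2,022,000 mg = 2022 g.
(b) Product at 56.3% available chlorine: 2022 / 0.563 = 3592 g.

(a) 59.1 kg; (b) 3.59 kg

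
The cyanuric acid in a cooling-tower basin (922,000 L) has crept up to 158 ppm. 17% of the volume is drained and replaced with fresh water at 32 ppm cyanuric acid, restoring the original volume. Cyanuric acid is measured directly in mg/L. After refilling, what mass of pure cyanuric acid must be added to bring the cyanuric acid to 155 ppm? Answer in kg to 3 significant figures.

17.0 kg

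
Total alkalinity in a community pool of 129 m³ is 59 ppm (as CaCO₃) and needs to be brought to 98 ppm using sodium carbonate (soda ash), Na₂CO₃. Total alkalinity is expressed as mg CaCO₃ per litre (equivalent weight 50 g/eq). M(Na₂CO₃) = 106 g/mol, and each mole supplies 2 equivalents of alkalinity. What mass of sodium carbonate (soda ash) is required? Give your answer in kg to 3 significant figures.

5.33 kg

Volume: 129 m³ = 129,000 L.
Alkalinity to add: (98 − 59) = 39 mg/L as CaCO₃ × 129,000 L = 5031 g as CaCO₃.
Equivalents: 5031 g ÷ 50 g/eq = 100.6 eq.
Each mole of Na₂CO₃ supplies 2 eq, so 100.6 / 2 = 50.31 mol.
Mass: 50.31 mol × 106 g/mol = 5333 g.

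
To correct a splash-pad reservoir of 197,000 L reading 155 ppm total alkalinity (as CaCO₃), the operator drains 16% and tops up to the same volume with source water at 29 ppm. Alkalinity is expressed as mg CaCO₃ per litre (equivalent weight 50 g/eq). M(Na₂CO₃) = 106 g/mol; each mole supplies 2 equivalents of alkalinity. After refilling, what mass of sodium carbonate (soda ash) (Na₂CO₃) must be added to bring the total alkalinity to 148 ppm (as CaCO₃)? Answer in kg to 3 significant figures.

2.75 kg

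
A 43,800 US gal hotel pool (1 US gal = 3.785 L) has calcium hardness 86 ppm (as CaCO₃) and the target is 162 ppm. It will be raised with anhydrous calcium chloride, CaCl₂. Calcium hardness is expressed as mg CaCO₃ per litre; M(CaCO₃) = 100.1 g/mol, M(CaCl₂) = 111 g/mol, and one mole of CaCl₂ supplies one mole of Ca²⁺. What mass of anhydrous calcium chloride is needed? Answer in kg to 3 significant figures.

14.0 kg

Volume: 43,800 US gal × 3.785 L/gal = 165,783 L.
Hardness to add: (162 − 86) = 76 mg/L as CaCO₃ × 165,783 L = 12,600 g as CaCO₃.
Moles of Ca²⁺ (1 mol Ca²⁺ ≡ 1 mol CaCO₃): 12,600 / 100.1 g/mol = 125.9 mol.
Mass of CaCl₂: 125.9 × 111 = 13,970 g.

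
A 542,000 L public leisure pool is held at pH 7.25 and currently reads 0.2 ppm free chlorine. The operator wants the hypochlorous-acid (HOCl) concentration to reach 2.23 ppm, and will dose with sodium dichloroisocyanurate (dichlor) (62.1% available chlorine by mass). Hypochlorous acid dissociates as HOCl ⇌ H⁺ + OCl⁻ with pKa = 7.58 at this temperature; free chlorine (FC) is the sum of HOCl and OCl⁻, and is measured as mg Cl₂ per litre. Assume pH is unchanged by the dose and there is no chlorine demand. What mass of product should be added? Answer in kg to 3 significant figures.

[OCl⁻]/[HOCl] = 10^(pH − pKa) = 10^(7.25 − 7.58) = 0.4677; fraction as HOCl = 1/(1 + 0.4677) = 0.6813.
Free chlorine required for 2.23 ppm HOCl: 2.23 / 0.6813 = 3.273 ppm.
FC to add: 3.273 − 0.2 = 3.073 mg/L as Cl₂.
Cl₂ equivalent: 3.073 mg/L × 542,000 L = 1666 g.
Product at 62.1% available Cl: 1666 / 0.621 = 2682 g.

2.68 kg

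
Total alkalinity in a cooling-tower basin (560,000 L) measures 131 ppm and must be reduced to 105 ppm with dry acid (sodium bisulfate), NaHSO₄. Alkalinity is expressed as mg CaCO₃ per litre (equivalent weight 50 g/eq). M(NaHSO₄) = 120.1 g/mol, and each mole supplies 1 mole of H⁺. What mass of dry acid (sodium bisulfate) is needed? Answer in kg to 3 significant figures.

35.0 kg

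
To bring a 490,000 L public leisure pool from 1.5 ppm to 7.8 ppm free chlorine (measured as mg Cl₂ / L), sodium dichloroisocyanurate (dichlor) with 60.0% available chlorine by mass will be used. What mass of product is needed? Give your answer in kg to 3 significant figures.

5.14 kg

Chlorine deficit: 7.8 − 1.5 = 6.3 ppm = 6.3 mg/L as Cl₂.
Cl₂ equivalent needed: 6.3 mg/L × 490,000 L = 3,087,000 mg = 3087 g.
Product at 60.0% available chlorine: 3087 / 0.6 = 5145 g.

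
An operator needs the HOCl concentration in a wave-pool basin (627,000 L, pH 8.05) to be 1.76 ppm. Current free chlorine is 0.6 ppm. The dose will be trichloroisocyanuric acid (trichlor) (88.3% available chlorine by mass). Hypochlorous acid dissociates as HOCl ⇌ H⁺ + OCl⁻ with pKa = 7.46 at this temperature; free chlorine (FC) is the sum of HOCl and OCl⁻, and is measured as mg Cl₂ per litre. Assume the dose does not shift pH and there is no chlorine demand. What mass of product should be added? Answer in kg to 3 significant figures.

[OCl⁻]/[HOCl] = 10^(pH − pKa) = 10^(8.05 − 7.46) = 3.89; fraction as HOCl = 1/(1 + 3.89) = 0.2045.
Free chlorine required for 1.76 ppm HOCl: 1.76 / 0.2045 = 8.607 ppm.
FC to add: 8.607 − 0.6 = 8.007 mg/L as Cl₂.
Cl₂ equivalent: 8.007 mg/L × 627,000 L = 5021 g.
Product at 88.3% available Cl: 5021 / 0.883 = 5686 g.

5.69 kg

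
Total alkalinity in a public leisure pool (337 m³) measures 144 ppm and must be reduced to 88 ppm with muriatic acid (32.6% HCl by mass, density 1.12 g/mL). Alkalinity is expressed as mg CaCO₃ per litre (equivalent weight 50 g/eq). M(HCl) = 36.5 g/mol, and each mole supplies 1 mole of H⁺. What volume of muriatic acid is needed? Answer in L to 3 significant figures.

37.7 L

Volume: 337 m³ = 337,000 L.
Alkalinity to neutralize: (144 − 88) = 56 mg/L as CaCO₃ × 337,000 L = 18,870 g as CaCO₃.
Equivalents of H⁺ required: 18,870 ÷ 50 g/eq = 377.4 eq = 377.4 mol HCl.
Mass of HCl: 377.4 × 36.5 = 13,780 g.
Mass of 32.6% solution: 13,780 / 0.326 = 42,260 g.
Volume: 42,260 g ÷ 1.12 g/mL = 37,730 mL.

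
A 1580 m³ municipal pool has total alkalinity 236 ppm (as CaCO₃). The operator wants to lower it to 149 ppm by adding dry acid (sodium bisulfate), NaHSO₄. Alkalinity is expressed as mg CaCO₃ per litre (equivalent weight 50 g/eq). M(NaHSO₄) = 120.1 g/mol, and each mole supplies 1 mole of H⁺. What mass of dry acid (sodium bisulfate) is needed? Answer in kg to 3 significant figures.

Volume: 1580 m³ = 1,580,000 L.
Alkalinity to neutralize: (236 − 149) = 87 mg/L as CaCO₃ × 1,580,000 L = 137,500 g as CaCO₃.
Equivalents of H⁺ required: 137,500 ÷ 50 g/eq = 2749 eq = 2749 mol NaHSO₄.
Mass of NaHSO₄: 2749 × 120.1 = 330,200 g.

330 kg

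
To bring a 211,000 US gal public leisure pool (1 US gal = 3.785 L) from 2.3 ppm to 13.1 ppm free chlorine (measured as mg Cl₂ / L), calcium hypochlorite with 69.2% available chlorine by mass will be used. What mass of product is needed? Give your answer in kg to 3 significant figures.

12.5 kg

Volume: 211,000 US gal × 3.785 L/gal = 798,635 L.
Chlorine deficit: 13.1 − 2.3 = 10.8 ppm = 10.8 mg/L as Cl₂.
Cl₂ equivalent needed: 10.8 mg/L × 798,635 L = 8,625,000 mg = 8625 g.
Product at 69.2% available chlorine: 8625 / 0.692 = 12,460 g.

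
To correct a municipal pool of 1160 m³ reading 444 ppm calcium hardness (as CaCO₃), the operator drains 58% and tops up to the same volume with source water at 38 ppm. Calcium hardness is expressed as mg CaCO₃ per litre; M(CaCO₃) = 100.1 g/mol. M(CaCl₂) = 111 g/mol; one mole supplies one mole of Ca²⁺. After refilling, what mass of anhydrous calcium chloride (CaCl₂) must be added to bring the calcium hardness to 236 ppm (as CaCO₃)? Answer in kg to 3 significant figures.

35.3 kg

Volume: 1160 m³ = 1,160,000 L.
After draining 58% and refilling: 444 × 0.42 + 38 × 0.58 = 208.52 ppm.
Deficit to target: 236 − 208.52 = 27.48 mg/L.
As CaCO₃: 27.48 mg/L × 1,160,000 L = 31,880 g; ÷ 100.1 = 318.4 mol Ca²⁺.
Mass: 318.4 × 111 = 35,350 g.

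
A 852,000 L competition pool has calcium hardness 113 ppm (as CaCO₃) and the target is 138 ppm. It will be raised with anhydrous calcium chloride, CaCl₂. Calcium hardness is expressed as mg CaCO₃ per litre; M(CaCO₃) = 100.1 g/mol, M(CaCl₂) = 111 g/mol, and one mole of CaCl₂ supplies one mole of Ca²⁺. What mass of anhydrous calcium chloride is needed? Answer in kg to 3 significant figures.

Hardness to add: (138 − 113) = 25 mg/L as CaCO₃ × 852,000 L = 21,300 g as CaCO₃.
Moles of Ca²⁺ (1 mol Ca²⁺ ≡ 1 mol CaCO₃): 21,300 / 100.1 g/mol = 212.8 mol.
Mass of CaCl₂: 212.8 × 111 = 23,620 g.

23.6 kg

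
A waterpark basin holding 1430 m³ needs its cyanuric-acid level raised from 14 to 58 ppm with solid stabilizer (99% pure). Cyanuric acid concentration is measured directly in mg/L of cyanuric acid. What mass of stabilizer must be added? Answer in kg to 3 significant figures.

Volume: 1430 m³ = 1,430,000 L.
CYA to add: (58 − 14) = 44 mg/L × 1,430,000 L = 62,920 g cyanuric acid.
At 99% purity: 62,920 / 0.99 = 63,560 g product.

63.6 kg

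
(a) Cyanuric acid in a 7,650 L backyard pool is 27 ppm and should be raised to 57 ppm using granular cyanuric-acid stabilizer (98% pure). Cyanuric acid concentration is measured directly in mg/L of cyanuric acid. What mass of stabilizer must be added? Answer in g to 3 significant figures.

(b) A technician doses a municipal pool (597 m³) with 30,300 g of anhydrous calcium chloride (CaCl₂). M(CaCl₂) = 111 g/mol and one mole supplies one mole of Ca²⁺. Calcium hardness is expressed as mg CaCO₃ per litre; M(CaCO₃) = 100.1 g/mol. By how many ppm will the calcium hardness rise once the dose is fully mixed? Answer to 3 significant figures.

(a) 234 g; (b) 45.8 ppm

(a) CYA to add: (57 − 27) = 30 mg/L × 7,650 L = 229.5 g cyanuric acid.
(a) At 98% purity: 229.5 / 0.98 = 234.2 g product.

(b) Volume: 597 m³ = 597,000 L.
(b) Moles of Ca²⁺: 30,300 g ÷ 111 g/mol = 273 mol.
(b) As CaCO₃: 273 mol × 100.1 g/mol = 27,320 g.
(b) Rise: 27,320 g / 597,000 L × 1000 = 45.77 mg/L.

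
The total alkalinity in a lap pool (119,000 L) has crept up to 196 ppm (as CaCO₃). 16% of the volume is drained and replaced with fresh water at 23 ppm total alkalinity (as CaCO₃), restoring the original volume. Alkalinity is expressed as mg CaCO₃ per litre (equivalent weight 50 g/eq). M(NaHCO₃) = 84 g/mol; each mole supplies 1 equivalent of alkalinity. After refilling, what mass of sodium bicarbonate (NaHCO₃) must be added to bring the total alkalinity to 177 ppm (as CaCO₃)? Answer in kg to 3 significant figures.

1.74 kg

After draining 16% and refilling: 196 × 0.84 + 23 × 0.16 = 168.32 ppm.
Deficit to target: 177 − 168.32 = 8.68 mg/L.
As CaCO₃: 8.68 mg/L × 119,000 L = 1033 g; ÷ 50 g/eq ÷ 1 = 20.66 mol NaHCO₃.
Mass: 20.66 × 84 = 1735 g.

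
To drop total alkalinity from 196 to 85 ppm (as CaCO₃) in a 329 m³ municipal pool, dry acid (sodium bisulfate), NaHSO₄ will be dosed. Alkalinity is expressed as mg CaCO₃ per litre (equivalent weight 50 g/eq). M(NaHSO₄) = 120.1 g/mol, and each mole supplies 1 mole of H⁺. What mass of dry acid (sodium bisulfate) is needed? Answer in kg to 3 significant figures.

87.7 kg

Volume: 329 m³ = 329,000 L.
Alkalinity to neutralize: (196 − 85) = 111 mg/L as CaCO₃ × 329,000 L = 36,520 g as CaCO₃.
Equivalents of H⁺ required: 36,520 ÷ 50 g/eq = 730.4 eq = 730.4 mol NaHSO₄.
Mass of NaHSO₄: 730.4 × 120.1 = 87,720 g.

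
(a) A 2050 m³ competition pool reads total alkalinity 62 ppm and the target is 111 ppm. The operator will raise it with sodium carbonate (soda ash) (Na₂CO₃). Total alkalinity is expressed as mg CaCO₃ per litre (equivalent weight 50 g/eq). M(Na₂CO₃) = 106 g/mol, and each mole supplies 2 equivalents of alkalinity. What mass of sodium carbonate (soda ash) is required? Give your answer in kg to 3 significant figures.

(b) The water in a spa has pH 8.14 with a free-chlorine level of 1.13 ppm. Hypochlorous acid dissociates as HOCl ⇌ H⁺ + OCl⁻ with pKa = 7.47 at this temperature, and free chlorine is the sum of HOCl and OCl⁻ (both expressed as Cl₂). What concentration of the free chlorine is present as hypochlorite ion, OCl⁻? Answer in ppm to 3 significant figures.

(a) 106 kg; (b) 0.931 ppm

(a) Volume: 2050 m³ = 2,050,000 L.
(a) Alkalinity to add: (111 − 62) = 49 mg/L as CaCO₃ × 2,050,000 L = 100,400 g as CaCO₃.
(a) Equivalents: 100,400 g ÷ 50 g/eq = 2009 eq.
(a) Each mole of Na₂CO₃ supplies 2 eq, so 2009 / 2 = 1004 mol.
(a) Mass: 1004 mol × 106 g/mol = 106,500 g.

(b) [OCl⁻]/[HOCl] = 10^(pH − pKa) = 10^(8.14 − 7.47) = 10^0.67 = 4.677.
(b) Fraction as HOCl = 1 / (1 + 4.677) = 0.1761.
(b) OCl⁻ = (1 − 0.1761) × 1.13 ppm = 0.931 ppm.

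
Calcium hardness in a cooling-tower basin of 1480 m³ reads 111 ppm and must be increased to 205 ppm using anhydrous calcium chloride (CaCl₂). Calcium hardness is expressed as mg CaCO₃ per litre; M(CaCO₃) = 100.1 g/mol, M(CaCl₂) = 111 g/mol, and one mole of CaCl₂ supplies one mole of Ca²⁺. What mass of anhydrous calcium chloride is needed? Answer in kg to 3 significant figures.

154 kg

Volume: 1480 m³ = 1,480,000 L.
Hardness to add: (205 − 111) = 94 mg/L as CaCO₃ × 1,480,000 L = 139,100 g as CaCO₃.
Moles of Ca²⁺ (1 mol Ca²⁺ ≡ 1 mol CaCO₃): 139,100 / 100.1 g/mol = 1390 mol.
Mass of CaCl₂: 1390 × 111 = 154,300 g.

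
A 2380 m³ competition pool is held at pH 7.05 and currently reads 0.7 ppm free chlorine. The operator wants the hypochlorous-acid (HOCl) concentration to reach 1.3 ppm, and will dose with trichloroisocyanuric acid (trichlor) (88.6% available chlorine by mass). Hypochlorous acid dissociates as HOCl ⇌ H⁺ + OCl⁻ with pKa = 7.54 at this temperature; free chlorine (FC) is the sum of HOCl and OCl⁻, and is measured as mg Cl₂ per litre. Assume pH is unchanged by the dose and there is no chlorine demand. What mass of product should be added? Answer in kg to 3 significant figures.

Volume: 2380 m³ = 2,380,000 L.
[OCl⁻]/[HOCl] = 10^(pH − pKa) = 10^(7.05 − 7.54) = 0.3236; fraction as HOCl = 1/(1 + 0.3236) = 0.7555.
Free chlorine required for 1.3 ppm HOCl: 1.3 / 0.7555 = 1.721 ppm.
FC to add: 1.721 − 0.7 = 1.021 mg/L as Cl₂.
Cl₂ equivalent: 1.021 mg/L × 2,380,000 L = 2429 g.
Product at 88.6% available Cl: 2429 / 0.886 = 2742 g.

2.74 kg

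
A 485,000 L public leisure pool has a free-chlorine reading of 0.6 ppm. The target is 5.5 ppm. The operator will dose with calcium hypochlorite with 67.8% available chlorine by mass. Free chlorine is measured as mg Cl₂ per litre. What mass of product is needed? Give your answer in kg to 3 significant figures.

Chlorine deficit: 5.5 − 0.6 = 4.9 ppm = 4.9 mg/L as Cl₂.
Cl₂ equivalent needed: 4.9 mg/L × 485,000 L = 2,376,000 mg = 2376 g.
Product at 67.8% available chlorine: 2376 / 0.678 = 3505 g.

3.51 kg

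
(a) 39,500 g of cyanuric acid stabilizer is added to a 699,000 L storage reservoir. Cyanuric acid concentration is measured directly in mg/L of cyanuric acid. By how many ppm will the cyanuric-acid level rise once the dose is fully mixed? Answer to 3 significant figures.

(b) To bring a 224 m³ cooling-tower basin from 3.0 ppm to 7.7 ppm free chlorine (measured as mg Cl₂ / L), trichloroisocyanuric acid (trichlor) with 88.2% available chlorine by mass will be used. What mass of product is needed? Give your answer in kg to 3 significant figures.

(a) 56.5 ppm; (b) 1.19 kg

(a) Rise: 39,500 g / 699,000 L × 1000 = 56.51 mg/L.

(b) Volume: 224 m³ = 224,000 L.
(b) Chlorine deficit: 7.7 − 3.0 = 4.7 ppm = 4.7 mg/L as Cl₂.
(b) Cl₂ equivalent needed: 4.7 mg/L × 224,000 L = 1,053,000 mg = 1053 g.
(b) Product at 88.2% available chlorine: 1053 / 0.882 = 1194 g.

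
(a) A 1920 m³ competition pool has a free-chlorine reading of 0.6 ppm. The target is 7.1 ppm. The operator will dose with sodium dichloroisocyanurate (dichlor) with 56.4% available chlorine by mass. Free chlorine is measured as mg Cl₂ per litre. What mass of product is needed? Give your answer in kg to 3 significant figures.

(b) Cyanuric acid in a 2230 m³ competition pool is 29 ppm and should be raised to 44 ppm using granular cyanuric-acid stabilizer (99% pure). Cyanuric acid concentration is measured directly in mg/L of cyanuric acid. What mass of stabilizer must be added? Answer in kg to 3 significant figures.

(a) Volume: 1920 m³ = 1,920,000 L.
(a) Chlorine deficit: 7.1 − 0.6 = 6.5 ppm = 6.5 mg/L as Cl₂.
(a) Cl₂ equivalent needed: 6.5 mg/L × 1,920,000 L = 12,480,000 mg = 12,480 g.
(a) Product at 56.4% available chlorine: 12,480 / 0.564 = 22,130 g.

(b) Volume: 2230 m³ = 2,230,000 L.
(b) CYA to add: (44 − 29) = 15 mg/L × 2,230,000 L = 33,450 g cyanuric acid.
(b) At 99% purity: 33,450 / 0.99 = 33,790 g product.

(a) 22.1 kg; (b) 33.8 kg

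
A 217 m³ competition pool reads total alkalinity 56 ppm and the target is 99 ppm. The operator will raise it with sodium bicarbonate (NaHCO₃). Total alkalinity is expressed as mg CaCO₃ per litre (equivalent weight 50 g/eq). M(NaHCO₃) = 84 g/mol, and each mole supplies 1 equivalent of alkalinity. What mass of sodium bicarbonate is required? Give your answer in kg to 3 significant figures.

Volume: 217 m³ = 217,000 L.
Alkalinity to add: (99 − 56) = 43 mg/L as CaCO₃ × 217,000 L = 9331 g as CaCO₃.
Equivalents: 9331 g ÷ 50 g/eq = 186.6 eq.
NaHCO₃ supplies 1 eq per mole → 186.6 mol.
Mass: 186.6 mol × 84 g/mol = 15,680 g.

15.7 kg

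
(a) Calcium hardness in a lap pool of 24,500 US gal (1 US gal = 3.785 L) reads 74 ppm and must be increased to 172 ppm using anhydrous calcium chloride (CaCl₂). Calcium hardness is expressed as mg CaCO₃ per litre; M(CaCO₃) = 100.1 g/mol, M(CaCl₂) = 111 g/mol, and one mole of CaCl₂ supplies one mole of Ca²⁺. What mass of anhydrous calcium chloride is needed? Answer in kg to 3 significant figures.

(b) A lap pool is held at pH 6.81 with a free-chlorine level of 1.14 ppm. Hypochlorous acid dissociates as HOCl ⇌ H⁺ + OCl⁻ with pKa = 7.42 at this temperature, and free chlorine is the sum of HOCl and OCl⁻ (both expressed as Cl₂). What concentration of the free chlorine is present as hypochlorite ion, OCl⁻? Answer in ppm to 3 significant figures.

(a) 10.1 kg; (b) 0.225 ppm

(a) Volume: 24,500 US gal × 3.785 L/gal = 92,732 L.
(a) Hardness to add: (172 − 74) = 98 mg/L as CaCO₃ × 92,732 L = 9088 g as CaCO₃.
(a) Moles of Ca²⁺ (1 mol Ca²⁺ ≡ 1 mol CaCO₃): 9088 / 100.1 g/mol = 90.79 mol.
(a) Mass of CaCl₂: 90.79 × 111 = 10,080 g.

(b) [OCl⁻]/[HOCl] = 10^(pH − pKa) = 10^(6.81 − 7.42) = 10^-0.61 = 0.2455.
(b) Fraction as HOCl = 1 / (1 + 0.2455) = 0.8029.
(b) OCl⁻ = (1 − 0.8029) × 1.14 ppm = 0.2247 ppm.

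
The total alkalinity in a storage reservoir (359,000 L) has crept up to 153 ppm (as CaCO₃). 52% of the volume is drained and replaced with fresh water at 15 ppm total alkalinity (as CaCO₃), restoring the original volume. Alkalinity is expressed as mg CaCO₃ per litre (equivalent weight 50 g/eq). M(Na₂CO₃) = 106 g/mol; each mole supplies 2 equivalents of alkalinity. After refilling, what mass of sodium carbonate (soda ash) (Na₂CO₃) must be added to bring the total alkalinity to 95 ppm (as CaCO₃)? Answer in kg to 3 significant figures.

5.24 kg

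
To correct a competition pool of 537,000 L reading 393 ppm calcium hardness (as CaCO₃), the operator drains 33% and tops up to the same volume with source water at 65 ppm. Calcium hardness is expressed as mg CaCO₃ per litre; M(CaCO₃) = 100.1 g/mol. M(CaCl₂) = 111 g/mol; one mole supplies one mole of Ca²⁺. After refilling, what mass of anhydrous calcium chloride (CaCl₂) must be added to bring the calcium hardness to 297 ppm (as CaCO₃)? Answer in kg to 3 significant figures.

7.29 kg

After draining 33% and refilling: 393 × 0.67 + 65 × 0.33 = 284.76 ppm.
Deficit to target: 297 − 284.76 = 12.24 mg/L.
As CaCO₃: 12.24 mg/L × 537,000 L = 6573 g; ÷ 100.1 = 65.66 mol Ca²⁺.
Mass: 65.66 × 111 = 7289 g.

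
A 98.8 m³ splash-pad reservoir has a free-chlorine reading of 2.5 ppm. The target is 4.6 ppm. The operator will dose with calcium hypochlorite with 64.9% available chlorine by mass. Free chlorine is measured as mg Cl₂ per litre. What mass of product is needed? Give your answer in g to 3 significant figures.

320 g

Volume: 98.8 m³ = 98,800 L.
Chlorine deficit: 4.6 − 2.5 = 2.1 ppm = 2.1 mg/L as Cl₂.
Cl₂ equivalent needed: 2.1 mg/L × 98,800 L = 207,500 mg = 207.5 g.
Product at 64.9% available chlorine: 207.5 / 0.649 = 319.7 g.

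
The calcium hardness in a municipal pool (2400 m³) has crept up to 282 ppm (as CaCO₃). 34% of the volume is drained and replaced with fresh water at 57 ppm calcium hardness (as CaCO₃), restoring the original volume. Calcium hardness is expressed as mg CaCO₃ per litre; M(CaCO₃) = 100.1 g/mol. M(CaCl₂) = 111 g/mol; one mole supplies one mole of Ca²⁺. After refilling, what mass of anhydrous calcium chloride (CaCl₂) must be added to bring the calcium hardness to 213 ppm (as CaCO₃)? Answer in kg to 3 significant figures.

Volume: 2400 m³ = 2,400,000 L.
After draining 34% and refilling: 282 × 0.66 + 57 × 0.34 = 205.5 ppm.
Deficit to target: 213 − 205.5 = 7.5 mg/L.
As CaCO₃: 7.5 mg/L × 2,400,000 L = 18,000 g; ÷ 100.1 = 179.8 mol Ca²⁺.
Mass: 179.8 × 111 = 19,960 g.

20.0 kg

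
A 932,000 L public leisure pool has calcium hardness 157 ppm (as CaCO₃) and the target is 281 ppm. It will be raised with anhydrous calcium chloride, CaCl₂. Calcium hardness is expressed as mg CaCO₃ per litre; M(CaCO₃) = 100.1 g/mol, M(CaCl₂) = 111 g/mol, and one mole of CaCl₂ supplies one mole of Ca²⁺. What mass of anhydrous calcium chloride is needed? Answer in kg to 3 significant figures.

128 kg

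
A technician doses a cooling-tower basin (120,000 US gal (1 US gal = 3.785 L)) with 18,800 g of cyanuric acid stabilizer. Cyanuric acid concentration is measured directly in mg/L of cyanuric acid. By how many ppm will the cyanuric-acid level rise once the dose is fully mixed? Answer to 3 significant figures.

Volume: 120,000 US gal × 3.785 L/gal = 454,200 L.
Rise: 18,800 g / 454,200 L × 1000 = 41.39 mg/L.

41.4 ppm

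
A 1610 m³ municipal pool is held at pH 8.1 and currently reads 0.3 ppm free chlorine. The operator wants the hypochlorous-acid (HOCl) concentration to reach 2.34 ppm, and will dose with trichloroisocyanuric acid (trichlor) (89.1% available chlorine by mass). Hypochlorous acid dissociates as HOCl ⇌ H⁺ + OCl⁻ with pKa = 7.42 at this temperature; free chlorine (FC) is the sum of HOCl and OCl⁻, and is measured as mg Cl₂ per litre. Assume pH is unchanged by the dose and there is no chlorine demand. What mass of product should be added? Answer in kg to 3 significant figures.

23.9 kg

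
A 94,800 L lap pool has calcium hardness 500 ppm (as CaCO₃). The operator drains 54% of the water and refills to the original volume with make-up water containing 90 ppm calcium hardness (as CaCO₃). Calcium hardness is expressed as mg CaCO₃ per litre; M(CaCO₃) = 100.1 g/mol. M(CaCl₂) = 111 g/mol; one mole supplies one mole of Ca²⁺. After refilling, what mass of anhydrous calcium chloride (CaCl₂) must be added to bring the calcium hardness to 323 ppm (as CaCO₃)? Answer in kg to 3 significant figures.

After draining 54% and refilling: 500 × 0.46 + 90 × 0.54 = 278.6 ppm.
Deficit to target: 323 − 278.6 = 44.4 mg/L.
As CaCO₃: 44.4 mg/L × 94,800 L = 4209 g; ÷ 100.1 = 42.05 mol Ca²⁺.
Mass: 42.05 × 111 = 4667 g.

4.67 kg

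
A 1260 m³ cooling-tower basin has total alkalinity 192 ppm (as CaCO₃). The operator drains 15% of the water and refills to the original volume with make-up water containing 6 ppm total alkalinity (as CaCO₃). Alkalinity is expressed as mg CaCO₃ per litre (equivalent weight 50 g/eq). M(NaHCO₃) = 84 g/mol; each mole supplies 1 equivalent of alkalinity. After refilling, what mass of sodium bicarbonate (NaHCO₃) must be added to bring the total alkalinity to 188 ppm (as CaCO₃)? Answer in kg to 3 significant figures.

50.6 kg

Volume: 1260 m³ = 1,260,000 L.
After draining 15% and refilling: 192 × 0.85 + 6 × 0.15 = 164.1 ppm.
Deficit to target: 188 − 164.1 = 23.9 mg/L.
As CaCO₃: 23.9 mg/L × 1,260,000 L = 30,110 g; ÷ 50 g/eq ÷ 1 = 602.3 mol NaHCO₃.
Mass: 602.3 × 84 = 50,590 g.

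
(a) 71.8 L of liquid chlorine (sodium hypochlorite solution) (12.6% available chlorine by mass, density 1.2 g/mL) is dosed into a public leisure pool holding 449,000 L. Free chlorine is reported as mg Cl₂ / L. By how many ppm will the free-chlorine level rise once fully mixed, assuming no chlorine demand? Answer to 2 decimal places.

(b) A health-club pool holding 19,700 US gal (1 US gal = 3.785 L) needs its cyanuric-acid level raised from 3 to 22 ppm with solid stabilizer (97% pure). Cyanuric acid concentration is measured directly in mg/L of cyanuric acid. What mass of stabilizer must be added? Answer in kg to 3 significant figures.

(a) Mass of solution: 71.8 L × 1000 mL/L × 1.2 g/mL = 86,160 g.
(a) Available chlorine delivered: 86,160 g × 0.126 = 10,860 g as Cl₂.
(a) Concentration rise: 10,860 g / 449,000 L = 24.18 mg/L = 24.18 ppm.

(b) Volume: 19,700 US gal × 3.785 L/gal = 74,564 L.
(b) CYA to add: (22 − 3) = 19 mg/L × 74,564 L = 1417 g cyanuric acid.
(b) At 97% purity: 1417 / 0.97 = 1461 g product.

(a) 24.18 ppm; (b) 1.46 kg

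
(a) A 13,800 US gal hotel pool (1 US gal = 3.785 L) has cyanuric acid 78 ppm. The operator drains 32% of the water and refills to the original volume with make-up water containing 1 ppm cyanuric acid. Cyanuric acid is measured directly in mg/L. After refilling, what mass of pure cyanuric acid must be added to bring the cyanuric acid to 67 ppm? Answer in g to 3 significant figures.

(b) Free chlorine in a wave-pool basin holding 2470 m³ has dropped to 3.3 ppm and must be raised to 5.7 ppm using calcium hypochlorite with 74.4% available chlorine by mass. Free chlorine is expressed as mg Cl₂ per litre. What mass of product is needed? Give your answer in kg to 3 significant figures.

(a) Volume: 13,800 US gal × 3.785 L/gal = 52,233 L.
(a) After draining 32% and refilling: 78 × 0.68 + 1 × 0.32 = 53.36 ppm.
(a) Deficit to target: 67 − 53.36 = 13.64 mg/L.
(a) Mass: 13.64 mg/L × 52,233 L = 712.5 g cyanuric acid.

(b) Volume: 2470 m³ = 2,470,000 L.
(b) Chlorine deficit: 5.7 − 3.3 = 2.4 ppm = 2.4 mg/L as Cl₂.
(b) Cl₂ equivalent needed: 2.4 mg/L × 2,470,000 L = 5,928,000 mg = 5928 g.
(b) Product at 74.4% available chlorine: 5928 / 0.744 = 7968 g.

(a) 712 g; (b) 7.97 kg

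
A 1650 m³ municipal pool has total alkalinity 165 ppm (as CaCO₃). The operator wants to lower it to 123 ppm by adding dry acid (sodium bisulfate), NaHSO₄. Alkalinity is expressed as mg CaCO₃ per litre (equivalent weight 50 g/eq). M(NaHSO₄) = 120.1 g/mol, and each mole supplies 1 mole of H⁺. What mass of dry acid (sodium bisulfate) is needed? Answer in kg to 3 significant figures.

Volume: 1650 m³ = 1,650,000 L.
Alkalinity to neutralize: (165 − 123) = 42 mg/L as CaCO₃ × 1,650,000 L = 69,300 g as CaCO₃.
Equivalents of H⁺ required: 69,300 ÷ 50 g/eq = 1386 eq = 1386 mol NaHSO₄.
Mass of NaHSO₄: 1386 × 120.1 = 166,500 g.

166 kg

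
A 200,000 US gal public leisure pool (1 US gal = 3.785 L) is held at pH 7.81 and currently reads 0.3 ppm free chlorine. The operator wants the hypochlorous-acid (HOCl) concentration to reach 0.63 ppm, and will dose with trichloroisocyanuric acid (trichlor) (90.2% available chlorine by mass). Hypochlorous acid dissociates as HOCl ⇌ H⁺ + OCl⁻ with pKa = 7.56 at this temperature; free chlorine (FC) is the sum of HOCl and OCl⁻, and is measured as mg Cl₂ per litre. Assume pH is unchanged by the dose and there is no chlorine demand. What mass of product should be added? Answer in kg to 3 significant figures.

Volume: 200,000 US gal × 3.785 L/gal = 757,000 L.
[OCl⁻]/[HOCl] = 10^(pH − pKa) = 10^(7.81 − 7.56) = 1.778; fraction as HOCl = 1/(1 + 1.778) = 0.3599.
Free chlorine required for 0.63 ppm HOCl: 0.63 / 0.3599 = 1.75 ppm.
FC to add: 1.75 − 0.3 = 1.45 mg/L as Cl₂.
Cl₂ equivalent: 1.45 mg/L × 757,000 L = 1098 g.
Product at 90.2% available Cl: 1098 / 0.902 = 1217 g.

1.22 kg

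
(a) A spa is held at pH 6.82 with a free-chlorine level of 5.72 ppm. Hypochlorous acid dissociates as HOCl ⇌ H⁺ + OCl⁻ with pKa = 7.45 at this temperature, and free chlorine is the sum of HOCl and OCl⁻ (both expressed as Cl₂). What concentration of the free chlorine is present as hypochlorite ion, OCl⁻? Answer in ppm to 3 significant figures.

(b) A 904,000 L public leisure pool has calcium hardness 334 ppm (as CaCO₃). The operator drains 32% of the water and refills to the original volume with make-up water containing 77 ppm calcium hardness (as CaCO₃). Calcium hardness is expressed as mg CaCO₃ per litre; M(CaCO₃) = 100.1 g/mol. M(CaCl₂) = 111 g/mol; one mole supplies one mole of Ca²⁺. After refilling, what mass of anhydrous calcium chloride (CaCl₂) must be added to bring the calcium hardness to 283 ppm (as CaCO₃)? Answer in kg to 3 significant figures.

(a) 1.09 ppm; (b) 31.3 kg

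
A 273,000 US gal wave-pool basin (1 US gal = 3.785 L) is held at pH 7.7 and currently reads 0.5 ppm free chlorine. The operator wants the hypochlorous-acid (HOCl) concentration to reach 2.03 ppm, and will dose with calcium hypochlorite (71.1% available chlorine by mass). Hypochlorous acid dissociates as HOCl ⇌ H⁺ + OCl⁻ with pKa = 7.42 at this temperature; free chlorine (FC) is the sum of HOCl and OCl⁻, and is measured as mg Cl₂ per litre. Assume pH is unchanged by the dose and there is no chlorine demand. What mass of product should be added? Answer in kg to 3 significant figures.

Volume: 273,000 US gal × 3.785 L/gal = 1,033,305 L.
[OCl⁻]/[HOCl] = 10^(pH − pKa) = 10^(7.7 − 7.42) = 1.905; fraction as HOCl = 1/(1 + 1.905) = 0.3442.
Free chlorine required for 2.03 ppm HOCl: 2.03 / 0.3442 = 5.898 ppm.
FC to add: 5.898 − 0.5 = 5.398 mg/L as Cl₂.
Cl₂ equivalent: 5.398 mg/L × 1,033,305 L = 5578 g.
Product at 71.1% available Cl: 5578 / 0.711 = 7845 g.

7.85 kg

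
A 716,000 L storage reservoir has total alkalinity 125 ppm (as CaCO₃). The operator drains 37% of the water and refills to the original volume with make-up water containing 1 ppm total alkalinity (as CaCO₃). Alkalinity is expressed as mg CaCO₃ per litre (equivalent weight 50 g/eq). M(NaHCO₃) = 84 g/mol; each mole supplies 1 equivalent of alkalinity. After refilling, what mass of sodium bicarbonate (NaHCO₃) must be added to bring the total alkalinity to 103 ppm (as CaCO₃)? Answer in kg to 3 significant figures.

After draining 37% and refilling: 125 × 0.63 + 1 × 0.37 = 79.12 ppm.
Deficit to target: 103 − 79.12 = 23.88 mg/L.
As CaCO₃: 23.88 mg/L × 716,000 L = 17,100 g; ÷ 50 g/eq ÷ 1 = 342 mol NaHCO₃.
Mass: 342 × 84 = 28,720 g.

28.7 kg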